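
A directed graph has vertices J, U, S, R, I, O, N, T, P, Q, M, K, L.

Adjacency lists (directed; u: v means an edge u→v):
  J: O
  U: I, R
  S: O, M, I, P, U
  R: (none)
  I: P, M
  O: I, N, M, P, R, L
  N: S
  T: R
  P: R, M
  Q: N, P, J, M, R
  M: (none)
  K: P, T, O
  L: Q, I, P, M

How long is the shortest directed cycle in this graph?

3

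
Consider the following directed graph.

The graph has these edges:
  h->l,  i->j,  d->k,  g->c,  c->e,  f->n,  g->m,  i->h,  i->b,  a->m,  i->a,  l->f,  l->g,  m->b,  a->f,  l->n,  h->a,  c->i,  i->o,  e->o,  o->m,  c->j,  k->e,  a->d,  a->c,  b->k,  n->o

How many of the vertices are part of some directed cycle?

11

A vertex is on a directed cycle iff it belongs to a strongly connected component of size ≥ 2 (or has a self-loop).
The vertices on cycles are {a, b, c, e, g, h, i, k, l, m, o} — 11 in total.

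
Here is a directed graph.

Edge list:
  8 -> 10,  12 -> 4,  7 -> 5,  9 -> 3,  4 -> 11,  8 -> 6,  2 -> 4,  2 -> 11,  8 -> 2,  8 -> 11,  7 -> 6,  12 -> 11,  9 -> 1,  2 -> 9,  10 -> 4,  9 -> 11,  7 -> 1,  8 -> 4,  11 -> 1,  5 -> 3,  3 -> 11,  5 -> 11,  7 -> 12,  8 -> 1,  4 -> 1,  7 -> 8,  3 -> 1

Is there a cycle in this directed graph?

No

DFS with white/gray/black marking, starting from 1:
1 gray
1 black
2 gray
  11 gray
    11→1: 1 black — skip
  11 black
  4 gray
    4→11: 11 black — skip
    4→1: 1 black — skip
  4 black
  9 gray
    3 gray
      3→11: 11 black — skip
      3→1: 1 black — skip
    3 black
    9→11: 11 black — skip
    9→1: 1 black — skip
  9 black
2 black
5 gray
  5→3: 3 black — skip
  5→11: 11 black — skip
5 black
6 gray
6 black
7 gray
  12 gray
    12→11: 11 black — skip
    12→4: 4 black — skip
  12 black
  7→1: 1 black — skip
  7→5: 5 black — skip
  8 gray
    8→1: 1 black — skip
    8→4: 4 black — skip
    8→6: 6 black — skip
    8→11: 11 black — skip
    8→2: 2 black — skip
    10 gray
      10→4: 4 black — skip
    10 black
  8 black
  7→6: 6 black — skip
7 black
Every edge goes to a white or black vertex — no back edge, so the graph is acyclic.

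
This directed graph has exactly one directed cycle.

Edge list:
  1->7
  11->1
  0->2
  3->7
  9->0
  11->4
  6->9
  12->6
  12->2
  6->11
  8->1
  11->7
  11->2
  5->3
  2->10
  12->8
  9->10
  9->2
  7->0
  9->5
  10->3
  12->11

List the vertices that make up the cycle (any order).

DFS with gray/black marking from 2:
2 gray
  10 gray
    3 gray
      7 gray
        0 gray
          0→2: 2 is gray → back edge
Back edge closes the cycle 2 → 10 → 3 → 7 → 0 → 2; its vertices are {0, 2, 3, 7, 10}.

0, 2, 3, 7, 10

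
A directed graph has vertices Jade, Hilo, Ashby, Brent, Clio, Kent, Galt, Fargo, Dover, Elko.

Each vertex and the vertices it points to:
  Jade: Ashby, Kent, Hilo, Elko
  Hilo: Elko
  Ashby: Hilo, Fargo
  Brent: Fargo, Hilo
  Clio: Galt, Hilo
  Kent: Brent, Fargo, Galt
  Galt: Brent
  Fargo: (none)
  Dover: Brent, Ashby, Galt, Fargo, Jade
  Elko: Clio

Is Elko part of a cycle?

Yes

Elko is on a cycle iff Elko can reach itself via ≥1 edge.
Elko → Clio → Hilo → Elko — yes.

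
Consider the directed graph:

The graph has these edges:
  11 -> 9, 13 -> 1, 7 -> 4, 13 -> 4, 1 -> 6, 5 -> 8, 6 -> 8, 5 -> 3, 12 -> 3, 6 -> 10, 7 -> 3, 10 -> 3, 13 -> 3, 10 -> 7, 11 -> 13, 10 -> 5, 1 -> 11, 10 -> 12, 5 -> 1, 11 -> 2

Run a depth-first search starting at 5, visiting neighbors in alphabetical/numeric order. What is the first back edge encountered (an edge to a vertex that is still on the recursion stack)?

10→5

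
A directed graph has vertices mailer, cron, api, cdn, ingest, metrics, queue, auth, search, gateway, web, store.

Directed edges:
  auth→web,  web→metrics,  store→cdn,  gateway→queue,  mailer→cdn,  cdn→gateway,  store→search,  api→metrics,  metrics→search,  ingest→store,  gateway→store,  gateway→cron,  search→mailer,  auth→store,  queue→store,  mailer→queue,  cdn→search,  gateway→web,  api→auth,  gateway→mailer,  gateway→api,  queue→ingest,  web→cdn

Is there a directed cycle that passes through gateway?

Yes

gateway is on a cycle iff gateway can reach itself via ≥1 edge.
gateway → store → cdn → gateway — yes.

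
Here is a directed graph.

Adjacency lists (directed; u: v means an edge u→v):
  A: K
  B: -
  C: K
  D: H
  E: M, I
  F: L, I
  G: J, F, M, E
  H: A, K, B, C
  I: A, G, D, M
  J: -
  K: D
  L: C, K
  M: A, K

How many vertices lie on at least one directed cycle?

A vertex is on a directed cycle iff it belongs to a strongly connected component of size ≥ 2 (or has a self-loop).
The vertices on cycles are {A, C, D, E, F, G, H, I, K} — 9 in total.

9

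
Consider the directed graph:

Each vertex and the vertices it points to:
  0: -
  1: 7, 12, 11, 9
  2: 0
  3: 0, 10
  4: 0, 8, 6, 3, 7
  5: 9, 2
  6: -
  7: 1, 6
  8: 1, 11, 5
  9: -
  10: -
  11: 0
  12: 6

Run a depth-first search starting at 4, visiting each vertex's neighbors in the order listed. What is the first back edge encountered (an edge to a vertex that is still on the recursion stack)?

7->1

DFS from 4 (visiting each vertex's neighbors in the order listed); mark gray on enter, black on exit:
4 gray
  0 gray
  0 black
  8 gray
    1 gray
      7 gray
        7→1: 1 is gray → back edge
First back edge: 7 → 1.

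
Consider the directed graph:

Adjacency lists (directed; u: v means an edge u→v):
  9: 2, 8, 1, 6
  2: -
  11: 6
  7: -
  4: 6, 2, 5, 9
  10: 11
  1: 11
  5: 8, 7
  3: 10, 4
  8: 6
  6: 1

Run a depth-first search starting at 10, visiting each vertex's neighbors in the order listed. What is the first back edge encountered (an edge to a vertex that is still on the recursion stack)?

DFS from 10 (visiting each vertex's neighbors in the order listed); mark gray on enter, black on exit:
10 gray
  11 gray
    6 gray
      1 gray
        1→11: 11 is gray → back edge
First back edge: 1 → 11.

1->11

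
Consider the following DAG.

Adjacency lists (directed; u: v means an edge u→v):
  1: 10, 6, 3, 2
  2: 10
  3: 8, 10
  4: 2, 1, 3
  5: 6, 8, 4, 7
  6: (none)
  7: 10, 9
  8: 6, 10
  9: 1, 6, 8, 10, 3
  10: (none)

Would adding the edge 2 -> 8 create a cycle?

No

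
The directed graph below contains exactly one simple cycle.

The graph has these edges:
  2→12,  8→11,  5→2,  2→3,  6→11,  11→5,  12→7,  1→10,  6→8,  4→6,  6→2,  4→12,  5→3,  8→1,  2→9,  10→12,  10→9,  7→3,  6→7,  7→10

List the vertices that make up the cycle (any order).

DFS with gray/black marking from 7:
7 gray
  10 gray
    9 gray
    9 black
    12 gray
      12→7: 7 is gray → back edge
Back edge closes the cycle 7 → 10 → 12 → 7; its vertices are {7, 10, 12}.

7, 10, 12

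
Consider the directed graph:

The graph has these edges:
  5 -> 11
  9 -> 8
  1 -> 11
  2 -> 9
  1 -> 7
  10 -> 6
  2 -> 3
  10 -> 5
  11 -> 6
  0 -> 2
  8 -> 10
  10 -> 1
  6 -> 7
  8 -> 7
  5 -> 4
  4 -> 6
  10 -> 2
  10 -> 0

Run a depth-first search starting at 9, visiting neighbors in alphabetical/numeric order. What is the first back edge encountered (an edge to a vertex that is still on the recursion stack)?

2→9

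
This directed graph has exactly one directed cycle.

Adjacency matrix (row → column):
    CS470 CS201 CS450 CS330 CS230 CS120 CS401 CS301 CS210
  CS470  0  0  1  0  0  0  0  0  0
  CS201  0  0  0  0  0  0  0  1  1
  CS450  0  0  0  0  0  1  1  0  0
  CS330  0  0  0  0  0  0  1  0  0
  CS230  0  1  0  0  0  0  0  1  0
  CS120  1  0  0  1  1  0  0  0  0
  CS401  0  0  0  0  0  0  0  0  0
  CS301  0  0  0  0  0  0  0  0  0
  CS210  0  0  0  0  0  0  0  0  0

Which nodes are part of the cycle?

DFS with gray/black marking from CS120:
CS120 gray
  CS470 gray
    CS450 gray
      CS450→CS120: CS120 is gray → back edge
Back edge closes the cycle CS120 → CS470 → CS450 → CS120; its vertices are {CS120, CS450, CS470}.

CS120, CS450, CS470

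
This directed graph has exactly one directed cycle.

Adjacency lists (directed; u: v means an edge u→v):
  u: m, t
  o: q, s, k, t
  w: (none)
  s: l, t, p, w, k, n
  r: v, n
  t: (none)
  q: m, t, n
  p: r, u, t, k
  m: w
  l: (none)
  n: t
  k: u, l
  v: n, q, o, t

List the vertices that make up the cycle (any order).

o, p, r, s, v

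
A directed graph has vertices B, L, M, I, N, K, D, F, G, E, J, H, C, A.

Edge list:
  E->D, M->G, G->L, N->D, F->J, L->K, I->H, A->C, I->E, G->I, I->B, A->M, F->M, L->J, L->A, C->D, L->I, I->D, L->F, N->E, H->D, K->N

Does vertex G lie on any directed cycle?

Yes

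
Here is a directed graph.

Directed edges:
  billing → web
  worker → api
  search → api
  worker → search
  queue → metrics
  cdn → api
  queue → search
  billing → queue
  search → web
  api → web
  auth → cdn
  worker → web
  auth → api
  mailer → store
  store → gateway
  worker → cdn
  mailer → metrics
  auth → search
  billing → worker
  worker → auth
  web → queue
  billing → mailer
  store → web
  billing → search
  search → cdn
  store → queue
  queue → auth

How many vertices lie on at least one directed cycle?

6

A vertex is on a directed cycle iff it belongs to a strongly connected component of size ≥ 2 (or has a self-loop).
The vertices on cycles are {api, cdn, web, auth, queue, search} — 6 in total.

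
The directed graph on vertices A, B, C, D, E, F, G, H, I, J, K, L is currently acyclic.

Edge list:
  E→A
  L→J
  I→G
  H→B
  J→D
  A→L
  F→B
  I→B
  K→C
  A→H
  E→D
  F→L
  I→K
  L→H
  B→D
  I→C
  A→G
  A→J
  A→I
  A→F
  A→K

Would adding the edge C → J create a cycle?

No

Adding C→J creates a cycle iff J can already reach C.
Explore from J: no path reaches C. The graph stays acyclic.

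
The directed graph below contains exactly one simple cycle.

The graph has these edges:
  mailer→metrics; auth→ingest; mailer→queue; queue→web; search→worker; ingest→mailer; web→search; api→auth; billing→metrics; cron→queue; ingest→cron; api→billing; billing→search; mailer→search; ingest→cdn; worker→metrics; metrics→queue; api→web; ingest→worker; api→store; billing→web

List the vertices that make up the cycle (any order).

DFS with gray/black marking from worker:
worker gray
  metrics gray
    queue gray
      web gray
        search gray
          search→worker: worker is gray → back edge
Back edge closes the cycle worker → metrics → queue → web → search → worker; its vertices are {web, queue, search, worker, metrics}.

web, queue, search, worker, metrics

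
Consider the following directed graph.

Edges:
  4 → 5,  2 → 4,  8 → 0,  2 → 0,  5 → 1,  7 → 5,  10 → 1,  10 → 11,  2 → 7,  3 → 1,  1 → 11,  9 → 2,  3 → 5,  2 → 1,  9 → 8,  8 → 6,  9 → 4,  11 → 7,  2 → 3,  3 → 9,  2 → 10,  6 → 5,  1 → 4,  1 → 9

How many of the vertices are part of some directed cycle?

A vertex is on a directed cycle iff it belongs to a strongly connected component of size ≥ 2 (or has a self-loop).
The vertices on cycles are {1, 2, 3, 4, 5, 6, 7, 8, 9, 10, 11} — 11 in total.

11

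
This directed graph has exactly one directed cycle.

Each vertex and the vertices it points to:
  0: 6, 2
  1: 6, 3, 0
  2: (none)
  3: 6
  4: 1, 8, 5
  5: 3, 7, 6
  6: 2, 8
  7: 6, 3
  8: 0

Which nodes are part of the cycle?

0, 6, 8

DFS with gray/black marking from 8:
8 gray
  0 gray
    6 gray
      2 gray
      2 black
      6→8: 8 is gray → back edge
Back edge closes the cycle 8 → 0 → 6 → 8; its vertices are {0, 6, 8}.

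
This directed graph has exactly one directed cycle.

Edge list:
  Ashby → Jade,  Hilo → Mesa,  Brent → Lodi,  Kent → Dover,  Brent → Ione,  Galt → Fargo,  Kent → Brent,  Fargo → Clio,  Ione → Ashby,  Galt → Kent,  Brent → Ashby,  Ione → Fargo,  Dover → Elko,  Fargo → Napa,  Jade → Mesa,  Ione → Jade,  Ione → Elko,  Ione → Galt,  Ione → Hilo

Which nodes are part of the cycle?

DFS with gray/black marking from Brent:
Brent gray
  Lodi gray
  Lodi black
  Ione gray
    Ashby gray
      Jade gray
        Mesa gray
        Mesa black
      Jade black
    Ashby black
    Hilo gray
      Hilo→Mesa: Mesa black — skip
    Hilo black
    Galt gray
      Fargo gray
        Napa gray
        Napa black
        Clio gray
        Clio black
      Fargo black
      Kent gray
        Dover gray
          Elko gray
          Elko black
        Dover black
        Kent→Brent: Brent is gray → back edge
Back edge closes the cycle Brent → Ione → Galt → Kent → Brent; its vertices are {Galt, Ione, Kent, Brent}.

Galt, Ione, Kent, Brent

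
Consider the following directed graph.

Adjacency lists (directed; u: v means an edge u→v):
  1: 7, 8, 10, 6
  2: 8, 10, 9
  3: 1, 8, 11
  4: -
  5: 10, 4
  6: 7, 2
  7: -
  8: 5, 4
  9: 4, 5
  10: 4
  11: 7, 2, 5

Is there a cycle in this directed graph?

No

DFS with white/gray/black marking, starting from 10:
10 gray
  4 gray
  4 black
10 black
1 gray
  7 gray
  7 black
  8 gray
    5 gray
      5→10: 10 black — skip
      5→4: 4 black — skip
    5 black
    8→4: 4 black — skip
  8 black
  1→10: 10 black — skip
  6 gray
    6→7: 7 black — skip
    2 gray
      2→8: 8 black — skip
      2→10: 10 black — skip
      9 gray
        9→4: 4 black — skip
        9→5: 5 black — skip
      9 black
    2 black
  6 black
1 black
3 gray
  3→1: 1 black — skip
  3→8: 8 black — skip
  11 gray
    11→7: 7 black — skip
    11→2: 2 black — skip
    11→5: 5 black — skip
  11 black
3 black
Every edge goes to a white or black vertex — no back edge, so the graph is acyclic.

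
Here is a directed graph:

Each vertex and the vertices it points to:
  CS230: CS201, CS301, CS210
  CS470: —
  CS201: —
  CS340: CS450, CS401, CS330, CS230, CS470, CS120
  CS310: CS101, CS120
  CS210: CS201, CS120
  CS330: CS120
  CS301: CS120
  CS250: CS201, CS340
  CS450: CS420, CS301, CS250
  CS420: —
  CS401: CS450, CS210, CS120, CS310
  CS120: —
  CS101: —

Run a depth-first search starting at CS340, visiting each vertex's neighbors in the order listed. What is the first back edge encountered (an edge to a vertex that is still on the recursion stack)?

CS250→CS340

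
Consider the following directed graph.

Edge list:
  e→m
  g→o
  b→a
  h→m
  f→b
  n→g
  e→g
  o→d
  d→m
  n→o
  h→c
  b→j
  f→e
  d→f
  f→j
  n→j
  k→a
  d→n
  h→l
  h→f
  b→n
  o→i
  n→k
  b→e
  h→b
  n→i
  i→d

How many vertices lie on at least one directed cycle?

8

A vertex is on a directed cycle iff it belongs to a strongly connected component of size ≥ 2 (or has a self-loop).
The vertices on cycles are {b, d, e, f, g, i, n, o} — 8 in total.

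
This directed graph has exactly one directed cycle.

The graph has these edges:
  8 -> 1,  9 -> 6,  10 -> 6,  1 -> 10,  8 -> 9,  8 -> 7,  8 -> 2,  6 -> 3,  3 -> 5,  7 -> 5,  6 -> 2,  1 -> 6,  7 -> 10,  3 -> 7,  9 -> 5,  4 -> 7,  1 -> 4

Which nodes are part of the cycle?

DFS with gray/black marking from 6:
6 gray
  3 gray
    7 gray
      10 gray
        10→6: 6 is gray → back edge
Back edge closes the cycle 6 → 3 → 7 → 10 → 6; its vertices are {3, 6, 7, 10}.

3, 6, 7, 10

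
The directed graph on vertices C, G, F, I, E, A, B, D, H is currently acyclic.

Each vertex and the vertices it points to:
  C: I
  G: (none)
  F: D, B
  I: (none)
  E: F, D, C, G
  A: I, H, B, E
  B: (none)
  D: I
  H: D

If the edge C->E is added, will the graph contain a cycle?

Adding C→E creates a cycle iff E can already reach C.
Path from E: E → C.
So E → … → C → E is a cycle.

Yes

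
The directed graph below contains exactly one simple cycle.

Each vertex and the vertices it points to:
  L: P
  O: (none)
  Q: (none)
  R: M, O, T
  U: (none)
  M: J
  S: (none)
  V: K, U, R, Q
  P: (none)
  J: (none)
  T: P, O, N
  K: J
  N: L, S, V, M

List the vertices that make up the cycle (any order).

N, R, T, V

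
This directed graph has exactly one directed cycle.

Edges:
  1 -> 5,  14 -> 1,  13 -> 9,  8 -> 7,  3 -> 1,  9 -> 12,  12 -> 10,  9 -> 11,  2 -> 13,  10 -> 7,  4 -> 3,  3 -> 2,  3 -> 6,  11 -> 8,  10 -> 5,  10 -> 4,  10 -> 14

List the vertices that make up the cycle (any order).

2, 3, 4, 9, 10, 12, 13

DFS with gray/black marking from 9:
9 gray
  11 gray
    8 gray
      7 gray
      7 black
    8 black
  11 black
  12 gray
    10 gray
      14 gray
        1 gray
          5 gray
          5 black
        1 black
      14 black
      10→5: 5 black — skip
      10→7: 7 black — skip
      4 gray
        3 gray
          6 gray
          6 black
          2 gray
            13 gray
              13→9: 9 is gray → back edge
Back edge closes the cycle 9 → 12 → 10 → 4 → 3 → 2 → 13 → 9; its vertices are {2, 3, 4, 9, 10, 12, 13}.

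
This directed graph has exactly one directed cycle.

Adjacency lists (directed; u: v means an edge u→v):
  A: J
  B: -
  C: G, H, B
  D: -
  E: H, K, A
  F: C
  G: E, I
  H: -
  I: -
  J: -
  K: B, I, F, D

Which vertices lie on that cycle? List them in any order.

C, E, F, G, K

DFS with gray/black marking from G:
G gray
  E gray
    H gray
    H black
    K gray
      B gray
      B black
      I gray
      I black
      F gray
        C gray
          C→G: G is gray → back edge
Back edge closes the cycle G → E → K → F → C → G; its vertices are {C, E, F, G, K}.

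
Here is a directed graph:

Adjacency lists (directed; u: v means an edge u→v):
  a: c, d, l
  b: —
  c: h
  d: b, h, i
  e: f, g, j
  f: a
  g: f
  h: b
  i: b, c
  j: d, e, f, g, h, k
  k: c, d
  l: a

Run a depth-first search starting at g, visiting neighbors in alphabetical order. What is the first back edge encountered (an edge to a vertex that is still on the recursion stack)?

DFS from g (visiting neighbors in alphabetical order); mark gray on enter, black on exit:
g gray
  f gray
    a gray
      c gray
        h gray
          b gray
          b black
        h black
      c black
      d gray
        d→b: b black — skip
        d→h: h black — skip
        i gray
          i→b: b black — skip
          i→c: c black — skip
        i black
      d black
      l gray
        l→a: a is gray → back edge
First back edge: l → a.

l->a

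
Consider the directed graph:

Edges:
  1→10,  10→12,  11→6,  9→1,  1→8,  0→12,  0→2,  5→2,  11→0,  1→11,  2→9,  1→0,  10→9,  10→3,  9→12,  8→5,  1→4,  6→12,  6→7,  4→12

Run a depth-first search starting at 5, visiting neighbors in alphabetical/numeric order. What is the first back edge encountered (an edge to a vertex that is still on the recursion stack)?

0→2

DFS from 5 (visiting neighbors in alphabetical/numeric order); mark gray on enter, black on exit:
5 gray
  2 gray
    9 gray
      1 gray
        0 gray
          0→2: 2 is gray → back edge
First back edge: 0 → 2.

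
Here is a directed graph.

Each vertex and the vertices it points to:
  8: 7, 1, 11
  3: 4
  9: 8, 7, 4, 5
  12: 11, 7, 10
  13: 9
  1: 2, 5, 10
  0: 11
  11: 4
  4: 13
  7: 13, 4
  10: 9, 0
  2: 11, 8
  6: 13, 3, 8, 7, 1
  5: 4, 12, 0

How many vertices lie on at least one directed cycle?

12

A vertex is on a directed cycle iff it belongs to a strongly connected component of size ≥ 2 (or has a self-loop).
The vertices on cycles are {0, 1, 2, 4, 5, 7, 8, 9, 10, 11, 12, 13} — 12 in total.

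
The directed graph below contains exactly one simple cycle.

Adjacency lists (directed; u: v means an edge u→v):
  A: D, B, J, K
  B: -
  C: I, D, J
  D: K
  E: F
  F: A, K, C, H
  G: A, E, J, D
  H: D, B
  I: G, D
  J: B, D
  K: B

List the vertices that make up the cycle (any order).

C, E, F, G, I

DFS with gray/black marking from G:
G gray
  A gray
    D gray
      K gray
        B gray
        B black
      K black
    D black
    A→B: B black — skip
    J gray
      J→B: B black — skip
      J→D: D black — skip
    J black
    A→K: K black — skip
  A black
  E gray
    F gray
      F→A: A black — skip
      F→K: K black — skip
      C gray
        I gray
          I→G: G is gray → back edge
Back edge closes the cycle G → E → F → C → I → G; its vertices are {C, E, F, G, I}.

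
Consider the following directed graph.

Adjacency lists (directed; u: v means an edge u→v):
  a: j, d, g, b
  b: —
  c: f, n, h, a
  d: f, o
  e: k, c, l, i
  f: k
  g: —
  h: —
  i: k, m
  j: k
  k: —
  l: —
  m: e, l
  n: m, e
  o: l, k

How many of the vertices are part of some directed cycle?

5

A vertex is on a directed cycle iff it belongs to a strongly connected component of size ≥ 2 (or has a self-loop).
The vertices on cycles are {c, e, i, m, n} — 5 in total.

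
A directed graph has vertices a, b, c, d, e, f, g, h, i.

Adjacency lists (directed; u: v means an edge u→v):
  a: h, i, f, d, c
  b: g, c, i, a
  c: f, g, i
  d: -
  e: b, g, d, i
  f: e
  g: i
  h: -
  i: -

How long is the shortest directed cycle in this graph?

4

For each vertex v, BFS finds the shortest path from v back to v.
The shortest such closed walk is a → f → e → b → a, length 4.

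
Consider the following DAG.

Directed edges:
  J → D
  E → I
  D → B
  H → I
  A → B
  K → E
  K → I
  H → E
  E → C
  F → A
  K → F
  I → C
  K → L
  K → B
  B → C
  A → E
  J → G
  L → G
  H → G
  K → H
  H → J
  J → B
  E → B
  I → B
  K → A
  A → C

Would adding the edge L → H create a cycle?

No

Adding L→H creates a cycle iff H can already reach L.
Explore from H: no path reaches L. The graph stays acyclic.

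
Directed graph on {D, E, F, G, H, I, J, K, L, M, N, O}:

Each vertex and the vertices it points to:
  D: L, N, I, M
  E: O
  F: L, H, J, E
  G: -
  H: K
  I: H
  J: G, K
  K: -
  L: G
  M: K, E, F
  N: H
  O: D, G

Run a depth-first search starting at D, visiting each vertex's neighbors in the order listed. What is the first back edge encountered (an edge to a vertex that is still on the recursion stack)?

DFS from D (visiting each vertex's neighbors in the order listed); mark gray on enter, black on exit:
D gray
  L gray
    G gray
    G black
  L black
  N gray
    H gray
      K gray
      K black
    H black
  N black
  I gray
    I→H: H black — skip
  I black
  M gray
    M→K: K black — skip
    E gray
      O gray
        O→D: D is gray → back edge
First back edge: O → D.

O→D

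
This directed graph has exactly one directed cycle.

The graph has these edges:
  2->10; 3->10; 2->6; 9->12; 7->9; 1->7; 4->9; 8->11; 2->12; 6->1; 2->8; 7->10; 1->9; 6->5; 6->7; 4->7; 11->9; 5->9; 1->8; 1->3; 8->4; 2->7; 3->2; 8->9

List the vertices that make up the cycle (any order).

DFS with gray/black marking from 2:
2 gray
  8 gray
    11 gray
      9 gray
        12 gray
        12 black
      9 black
    11 black
    8→9: 9 black — skip
    4 gray
      4→9: 9 black — skip
      7 gray
        7→9: 9 black — skip
        10 gray
        10 black
      7 black
    4 black
  8 black
  2→10: 10 black — skip
  6 gray
    1 gray
      3 gray
        3→10: 10 black — skip
        3→2: 2 is gray → back edge
Back edge closes the cycle 2 → 6 → 1 → 3 → 2; its vertices are {1, 2, 3, 6}.

1, 2, 3, 6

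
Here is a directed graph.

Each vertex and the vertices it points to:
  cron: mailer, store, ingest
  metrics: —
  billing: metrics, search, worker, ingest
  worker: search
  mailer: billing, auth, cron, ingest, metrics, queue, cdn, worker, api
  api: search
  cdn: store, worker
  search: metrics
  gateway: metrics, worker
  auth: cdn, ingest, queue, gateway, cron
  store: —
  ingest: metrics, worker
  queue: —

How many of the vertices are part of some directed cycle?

3

A vertex is on a directed cycle iff it belongs to a strongly connected component of size ≥ 2 (or has a self-loop).
The vertices on cycles are {auth, cron, mailer} — 3 in total.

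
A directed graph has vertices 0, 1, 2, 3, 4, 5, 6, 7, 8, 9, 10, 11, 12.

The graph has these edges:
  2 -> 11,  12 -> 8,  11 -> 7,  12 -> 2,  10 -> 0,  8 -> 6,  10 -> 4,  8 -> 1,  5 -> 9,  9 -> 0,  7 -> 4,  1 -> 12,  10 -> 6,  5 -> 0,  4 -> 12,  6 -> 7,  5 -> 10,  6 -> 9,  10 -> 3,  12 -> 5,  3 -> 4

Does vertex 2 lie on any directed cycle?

Yes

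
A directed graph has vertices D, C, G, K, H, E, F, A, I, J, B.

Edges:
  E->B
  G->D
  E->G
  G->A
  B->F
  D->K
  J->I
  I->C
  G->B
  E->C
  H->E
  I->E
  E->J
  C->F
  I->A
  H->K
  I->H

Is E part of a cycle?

Yes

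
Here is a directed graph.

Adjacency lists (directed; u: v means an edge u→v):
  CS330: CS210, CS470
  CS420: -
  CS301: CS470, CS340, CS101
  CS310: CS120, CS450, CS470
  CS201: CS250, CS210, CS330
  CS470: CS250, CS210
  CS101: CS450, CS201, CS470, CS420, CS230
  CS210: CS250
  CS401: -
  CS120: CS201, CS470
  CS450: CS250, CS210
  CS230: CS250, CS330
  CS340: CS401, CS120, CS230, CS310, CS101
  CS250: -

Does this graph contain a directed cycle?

DFS with white/gray/black marking, starting from CS420:
CS420 gray
CS420 black
CS330 gray
  CS210 gray
    CS250 gray
    CS250 black
  CS210 black
  CS470 gray
    CS470→CS250: CS250 black — skip
    CS470→CS210: CS210 black — skip
  CS470 black
CS330 black
CS301 gray
  CS301→CS470: CS470 black — skip
  CS340 gray
    CS401 gray
    CS401 black
    CS120 gray
      CS201 gray
        CS201→CS250: CS250 black — skip
        CS201→CS210: CS210 black — skip
        CS201→CS330: CS330 black — skip
      CS201 black
      CS120→CS470: CS470 black — skip
    CS120 black
    CS230 gray
      CS230→CS250: CS250 black — skip
      CS230→CS330: CS330 black — skip
    CS230 black
    CS310 gray
      CS310→CS120: CS120 black — skip
      CS450 gray
        CS450→CS250: CS250 black — skip
        CS450→CS210: CS210 black — skip
      CS450 black
      CS310→CS470: CS470 black — skip
    CS310 black
    CS101 gray
      CS101→CS450: CS450 black — skip
      CS101→CS201: CS201 black — skip
      CS101→CS470: CS470 black — skip
      CS101→CS420: CS420 black — skip
      CS101→CS230: CS230 black — skip
    CS101 black
  CS340 black
  CS301→CS101: CS101 black — skip
CS301 black
Every edge goes to a white or black vertex — no back edge, so the graph is acyclic.

No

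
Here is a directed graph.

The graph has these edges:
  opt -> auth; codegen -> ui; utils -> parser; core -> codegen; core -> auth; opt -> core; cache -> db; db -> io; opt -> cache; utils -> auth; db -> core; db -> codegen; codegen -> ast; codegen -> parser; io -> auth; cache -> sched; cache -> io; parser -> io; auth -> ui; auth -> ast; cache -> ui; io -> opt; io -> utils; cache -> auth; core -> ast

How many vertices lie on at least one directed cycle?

8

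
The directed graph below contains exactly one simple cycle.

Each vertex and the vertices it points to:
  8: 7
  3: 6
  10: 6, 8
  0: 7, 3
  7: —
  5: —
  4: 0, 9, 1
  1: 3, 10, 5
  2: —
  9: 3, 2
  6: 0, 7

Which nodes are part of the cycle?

0, 3, 6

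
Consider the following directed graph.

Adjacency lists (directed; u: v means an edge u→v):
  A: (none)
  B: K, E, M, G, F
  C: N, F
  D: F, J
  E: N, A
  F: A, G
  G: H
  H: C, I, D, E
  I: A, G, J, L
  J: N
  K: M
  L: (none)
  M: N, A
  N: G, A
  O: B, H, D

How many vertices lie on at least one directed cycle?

9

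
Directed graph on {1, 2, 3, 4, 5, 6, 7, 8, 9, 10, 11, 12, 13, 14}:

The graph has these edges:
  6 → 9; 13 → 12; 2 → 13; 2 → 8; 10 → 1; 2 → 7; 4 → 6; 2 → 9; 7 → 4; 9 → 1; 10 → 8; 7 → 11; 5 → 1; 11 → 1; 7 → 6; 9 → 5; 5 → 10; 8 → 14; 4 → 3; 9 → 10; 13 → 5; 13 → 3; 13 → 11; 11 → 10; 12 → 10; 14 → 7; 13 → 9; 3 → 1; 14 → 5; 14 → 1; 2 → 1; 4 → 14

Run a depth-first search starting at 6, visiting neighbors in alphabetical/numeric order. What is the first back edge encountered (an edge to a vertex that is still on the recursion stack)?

14->5

DFS from 6 (visiting neighbors in alphabetical/numeric order); mark gray on enter, black on exit:
6 gray
  9 gray
    1 gray
    1 black
    5 gray
      5→1: 1 black — skip
      10 gray
        10→1: 1 black — skip
        8 gray
          14 gray
            14→1: 1 black — skip
            14→5: 5 is gray → back edge
First back edge: 14 → 5.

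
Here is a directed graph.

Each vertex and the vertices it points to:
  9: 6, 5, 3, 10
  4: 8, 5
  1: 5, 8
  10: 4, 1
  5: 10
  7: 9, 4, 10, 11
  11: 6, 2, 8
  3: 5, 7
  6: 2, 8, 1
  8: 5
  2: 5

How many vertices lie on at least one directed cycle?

8

A vertex is on a directed cycle iff it belongs to a strongly connected component of size ≥ 2 (or has a self-loop).
The vertices on cycles are {1, 3, 4, 5, 7, 8, 9, 10} — 8 in total.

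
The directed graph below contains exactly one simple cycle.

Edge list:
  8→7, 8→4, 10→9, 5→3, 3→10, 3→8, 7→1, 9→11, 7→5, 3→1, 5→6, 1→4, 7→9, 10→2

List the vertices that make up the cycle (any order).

DFS with gray/black marking from 5:
5 gray
  6 gray
  6 black
  3 gray
    1 gray
      4 gray
      4 black
    1 black
    10 gray
      9 gray
        11 gray
        11 black
      9 black
      2 gray
      2 black
    10 black
    8 gray
      8→4: 4 black — skip
      7 gray
        7→1: 1 black — skip
        7→5: 5 is gray → back edge
Back edge closes the cycle 5 → 3 → 8 → 7 → 5; its vertices are {3, 5, 7, 8}.

3, 5, 7, 8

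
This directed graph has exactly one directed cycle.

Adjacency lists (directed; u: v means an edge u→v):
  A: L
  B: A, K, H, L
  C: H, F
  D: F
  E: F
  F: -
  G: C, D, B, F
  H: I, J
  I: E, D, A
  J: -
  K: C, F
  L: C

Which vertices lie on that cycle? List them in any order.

A, C, H, I, L

DFS with gray/black marking from H:
H gray
  I gray
    E gray
      F gray
      F black
    E black
    D gray
      D→F: F black — skip
    D black
    A gray
      L gray
        C gray
          C→H: H is gray → back edge
Back edge closes the cycle H → I → A → L → C → H; its vertices are {A, C, H, I, L}.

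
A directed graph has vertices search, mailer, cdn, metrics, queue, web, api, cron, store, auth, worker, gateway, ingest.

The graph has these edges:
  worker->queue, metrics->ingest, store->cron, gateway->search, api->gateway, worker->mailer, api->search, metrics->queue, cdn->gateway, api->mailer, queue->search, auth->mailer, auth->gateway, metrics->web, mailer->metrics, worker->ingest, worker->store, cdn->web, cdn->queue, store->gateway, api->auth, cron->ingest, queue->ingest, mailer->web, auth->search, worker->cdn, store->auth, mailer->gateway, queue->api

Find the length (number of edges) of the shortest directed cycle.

For each vertex v, BFS finds the shortest path from v back to v.
The shortest such closed walk is mailer → metrics → queue → api → mailer, length 4.

4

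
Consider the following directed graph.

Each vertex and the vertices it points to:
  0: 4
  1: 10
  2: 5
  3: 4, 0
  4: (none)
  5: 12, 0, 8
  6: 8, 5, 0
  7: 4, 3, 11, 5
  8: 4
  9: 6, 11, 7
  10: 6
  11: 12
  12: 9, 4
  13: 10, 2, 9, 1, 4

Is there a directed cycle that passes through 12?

Yes

12 is on a cycle iff 12 can reach itself via ≥1 edge.
12 → 9 → 11 → 12 — yes.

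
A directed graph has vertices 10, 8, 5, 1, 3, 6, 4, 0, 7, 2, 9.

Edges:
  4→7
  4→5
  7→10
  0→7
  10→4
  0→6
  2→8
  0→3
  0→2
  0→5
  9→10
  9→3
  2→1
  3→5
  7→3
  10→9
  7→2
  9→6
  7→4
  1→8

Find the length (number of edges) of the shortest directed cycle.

For each vertex v, BFS finds the shortest path from v back to v.
The shortest such closed walk is 7 → 4 → 7, length 2.

2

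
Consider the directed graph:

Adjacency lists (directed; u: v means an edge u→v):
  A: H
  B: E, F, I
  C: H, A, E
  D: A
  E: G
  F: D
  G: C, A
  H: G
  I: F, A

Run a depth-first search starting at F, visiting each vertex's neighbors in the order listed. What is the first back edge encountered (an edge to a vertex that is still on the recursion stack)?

C→H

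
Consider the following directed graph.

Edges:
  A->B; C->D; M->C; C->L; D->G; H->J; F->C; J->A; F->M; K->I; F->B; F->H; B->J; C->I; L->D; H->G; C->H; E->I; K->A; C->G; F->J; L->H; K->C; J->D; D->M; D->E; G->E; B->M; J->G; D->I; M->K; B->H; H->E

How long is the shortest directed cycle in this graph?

3

For each vertex v, BFS finds the shortest path from v back to v.
The shortest such closed walk is J → A → B → J, length 3.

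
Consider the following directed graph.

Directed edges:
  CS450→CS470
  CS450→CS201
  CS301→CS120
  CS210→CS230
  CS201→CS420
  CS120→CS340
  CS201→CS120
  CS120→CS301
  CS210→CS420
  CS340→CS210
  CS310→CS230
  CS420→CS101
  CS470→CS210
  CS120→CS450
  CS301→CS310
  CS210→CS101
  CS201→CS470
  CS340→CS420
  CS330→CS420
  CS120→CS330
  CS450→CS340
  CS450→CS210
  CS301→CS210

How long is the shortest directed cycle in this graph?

2

For each vertex v, BFS finds the shortest path from v back to v.
The shortest such closed walk is CS120 → CS301 → CS120, length 2.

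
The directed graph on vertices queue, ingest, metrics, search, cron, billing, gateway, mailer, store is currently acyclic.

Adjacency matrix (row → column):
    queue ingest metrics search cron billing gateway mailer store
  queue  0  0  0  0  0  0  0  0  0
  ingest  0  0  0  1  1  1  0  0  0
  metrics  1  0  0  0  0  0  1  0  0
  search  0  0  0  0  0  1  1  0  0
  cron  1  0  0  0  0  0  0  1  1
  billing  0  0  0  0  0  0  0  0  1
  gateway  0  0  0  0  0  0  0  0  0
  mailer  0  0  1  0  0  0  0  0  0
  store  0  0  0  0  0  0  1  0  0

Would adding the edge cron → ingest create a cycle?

Yes

Adding cron→ingest creates a cycle iff ingest can already reach cron.
Path from ingest: ingest → cron.
So ingest → … → cron → ingest is a cycle.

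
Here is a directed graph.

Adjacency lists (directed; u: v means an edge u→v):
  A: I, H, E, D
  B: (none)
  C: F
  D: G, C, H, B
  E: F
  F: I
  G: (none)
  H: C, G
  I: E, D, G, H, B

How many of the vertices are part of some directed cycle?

6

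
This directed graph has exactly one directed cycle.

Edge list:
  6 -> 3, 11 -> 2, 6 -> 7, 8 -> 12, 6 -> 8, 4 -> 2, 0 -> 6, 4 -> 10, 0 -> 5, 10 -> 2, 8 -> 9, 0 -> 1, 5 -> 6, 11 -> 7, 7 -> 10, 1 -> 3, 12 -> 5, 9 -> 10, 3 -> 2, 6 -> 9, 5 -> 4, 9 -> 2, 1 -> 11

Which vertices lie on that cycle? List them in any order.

5, 6, 8, 12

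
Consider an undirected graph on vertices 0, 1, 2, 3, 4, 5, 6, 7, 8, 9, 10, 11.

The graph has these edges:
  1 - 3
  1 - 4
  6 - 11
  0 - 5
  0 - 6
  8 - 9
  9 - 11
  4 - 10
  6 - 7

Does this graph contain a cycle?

DFS, tracking each vertex's parent; an edge to a visited non-parent vertex closes a cycle.
Start from 3:
visit 3 (parent –)
  visit 1 (parent 3)
    visit 4 (parent 1)
      visit 10 (parent 4)
        10–4: parent, skip
      4–1: parent, skip
    1–3: parent, skip
visit 0 (parent –)
  visit 5 (parent 0)
    5–0: parent, skip
  visit 6 (parent 0)
    6–0: parent, skip
    visit 11 (parent 6)
      visit 9 (parent 11)
        visit 8 (parent 9)
          8–9: parent, skip
        9–11: parent, skip
      11–6: parent, skip
    visit 7 (parent 6)
      7–6: parent, skip
visit 2 (parent –)
No non-parent visited neighbor found — the graph is a forest.

No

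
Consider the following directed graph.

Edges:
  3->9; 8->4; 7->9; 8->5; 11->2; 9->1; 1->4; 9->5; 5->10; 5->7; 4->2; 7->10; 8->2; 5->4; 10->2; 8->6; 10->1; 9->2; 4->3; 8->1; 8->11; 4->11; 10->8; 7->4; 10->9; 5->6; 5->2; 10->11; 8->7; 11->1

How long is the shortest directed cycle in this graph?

For each vertex v, BFS finds the shortest path from v back to v.
The shortest such closed walk is 8 → 5 → 10 → 8, length 3.

3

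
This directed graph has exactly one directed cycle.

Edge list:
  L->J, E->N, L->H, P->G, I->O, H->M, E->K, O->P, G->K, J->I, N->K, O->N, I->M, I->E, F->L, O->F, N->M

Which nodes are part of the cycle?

DFS with gray/black marking from I:
I gray
  E gray
    K gray
    K black
    N gray
      M gray
      M black
      N→K: K black — skip
    N black
  E black
  I→M: M black — skip
  O gray
    P gray
      G gray
        G→K: K black — skip
      G black
    P black
    O→N: N black — skip
    F gray
      L gray
        H gray
          H→M: M black — skip
        H black
        J gray
          J→I: I is gray → back edge
Back edge closes the cycle I → O → F → L → J → I; its vertices are {F, I, J, L, O}.

F, I, J, L, O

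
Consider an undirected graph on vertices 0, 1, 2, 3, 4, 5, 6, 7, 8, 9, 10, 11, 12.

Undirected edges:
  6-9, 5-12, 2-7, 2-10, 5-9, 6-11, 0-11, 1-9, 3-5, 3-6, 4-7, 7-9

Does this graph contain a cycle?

DFS, tracking each vertex's parent; an edge to a visited non-parent vertex closes a cycle.
Start from 9:
visit 9 (parent –)
  visit 6 (parent 9)
    visit 3 (parent 6)
      3–6: parent, skip
      visit 5 (parent 3)
        5–9: 9 visited and ≠ parent → cycle
Cycle: 9 – 6 – 3 – 5 – 9.

Yes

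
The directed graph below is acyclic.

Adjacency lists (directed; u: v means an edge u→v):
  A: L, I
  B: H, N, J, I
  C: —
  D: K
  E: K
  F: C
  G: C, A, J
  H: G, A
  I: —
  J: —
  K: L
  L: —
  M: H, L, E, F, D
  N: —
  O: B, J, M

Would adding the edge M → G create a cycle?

No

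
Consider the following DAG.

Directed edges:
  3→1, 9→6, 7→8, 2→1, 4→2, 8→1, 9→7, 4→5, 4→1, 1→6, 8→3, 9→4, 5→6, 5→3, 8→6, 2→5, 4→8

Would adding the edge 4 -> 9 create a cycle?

Yes

Adding 4→9 creates a cycle iff 9 can already reach 4.
Path from 9: 9 → 4.
So 9 → … → 4 → 9 is a cycle.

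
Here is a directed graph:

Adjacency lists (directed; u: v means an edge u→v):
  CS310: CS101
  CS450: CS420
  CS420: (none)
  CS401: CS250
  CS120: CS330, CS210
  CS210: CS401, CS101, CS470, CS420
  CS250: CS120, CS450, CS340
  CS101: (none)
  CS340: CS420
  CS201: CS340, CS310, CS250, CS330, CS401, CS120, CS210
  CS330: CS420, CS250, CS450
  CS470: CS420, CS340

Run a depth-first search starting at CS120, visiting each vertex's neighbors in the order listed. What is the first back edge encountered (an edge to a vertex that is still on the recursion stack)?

CS250->CS120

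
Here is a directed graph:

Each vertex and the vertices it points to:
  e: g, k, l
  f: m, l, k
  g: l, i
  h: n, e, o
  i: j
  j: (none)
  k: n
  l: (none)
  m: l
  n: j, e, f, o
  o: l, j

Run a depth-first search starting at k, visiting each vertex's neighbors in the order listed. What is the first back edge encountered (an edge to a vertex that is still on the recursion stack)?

e→k

DFS from k (visiting each vertex's neighbors in the order listed); mark gray on enter, black on exit:
k gray
  n gray
    j gray
    j black
    e gray
      g gray
        l gray
        l black
        i gray
          i→j: j black — skip
        i black
      g black
      e→k: k is gray → back edge
First back edge: e → k.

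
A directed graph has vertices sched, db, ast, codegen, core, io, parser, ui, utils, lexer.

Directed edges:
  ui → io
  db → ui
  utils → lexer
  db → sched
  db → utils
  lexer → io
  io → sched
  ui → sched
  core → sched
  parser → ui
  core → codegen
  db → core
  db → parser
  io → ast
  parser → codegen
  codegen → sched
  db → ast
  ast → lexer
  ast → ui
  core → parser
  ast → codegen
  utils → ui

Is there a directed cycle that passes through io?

io is on a cycle iff io can reach itself via ≥1 edge.
io → ast → ui → io — yes.

Yes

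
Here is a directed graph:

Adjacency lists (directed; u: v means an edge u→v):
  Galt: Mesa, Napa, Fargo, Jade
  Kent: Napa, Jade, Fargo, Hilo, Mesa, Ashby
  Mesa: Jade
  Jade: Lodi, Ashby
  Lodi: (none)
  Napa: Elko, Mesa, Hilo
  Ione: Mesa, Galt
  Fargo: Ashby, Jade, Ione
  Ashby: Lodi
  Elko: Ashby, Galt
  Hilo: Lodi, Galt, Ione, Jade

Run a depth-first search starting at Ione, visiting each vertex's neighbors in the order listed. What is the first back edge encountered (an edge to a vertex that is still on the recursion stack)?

DFS from Ione (visiting each vertex's neighbors in the order listed); mark gray on enter, black on exit:
Ione gray
  Mesa gray
    Jade gray
      Lodi gray
      Lodi black
      Ashby gray
        Ashby→Lodi: Lodi black — skip
      Ashby black
    Jade black
  Mesa black
  Galt gray
    Galt→Mesa: Mesa black — skip
    Napa gray
      Elko gray
        Elko→Ashby: Ashby black — skip
        Elko→Galt: Galt is gray → back edge
First back edge: Elko → Galt.

Elko->Galt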